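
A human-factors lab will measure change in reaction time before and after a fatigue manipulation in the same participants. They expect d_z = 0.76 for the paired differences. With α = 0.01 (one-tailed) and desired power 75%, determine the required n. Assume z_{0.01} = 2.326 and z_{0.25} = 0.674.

For a paired (one-sample on differences) test: n = ((z_{α} + z_β) / d)².
z_{α} + z_β = 2.326 + 0.674 = 3.000.
n = (3.000 / 0.76)² = 3.947² = 15.58.
Round up.

n = 16 pairs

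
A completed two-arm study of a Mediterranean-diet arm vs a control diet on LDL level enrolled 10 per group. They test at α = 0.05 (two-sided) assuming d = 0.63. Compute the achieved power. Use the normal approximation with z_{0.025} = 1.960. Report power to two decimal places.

power ≈ 0.29

For two equal groups, power = Φ(d·√(n/2) − z_{α/2}).
d·√(n/2) = 0.63 × √(10/2) = 0.63 × 2.236 = 1.409.
z_β = 1.409 − 1.960 = -0.551.
Power = Φ(-0.551) = 0.291.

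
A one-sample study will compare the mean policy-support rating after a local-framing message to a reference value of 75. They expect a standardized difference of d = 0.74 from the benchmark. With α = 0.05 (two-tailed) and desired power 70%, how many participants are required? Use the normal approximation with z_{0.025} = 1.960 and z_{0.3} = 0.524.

n = 12

For a one-sample test: n = ((z_{α/2} + z_β) / d)².
z_{α/2} + z_β = 1.960 + 0.524 = 2.484.
n = (2.484 / 0.74)² = 3.357² = 11.27.
Round up.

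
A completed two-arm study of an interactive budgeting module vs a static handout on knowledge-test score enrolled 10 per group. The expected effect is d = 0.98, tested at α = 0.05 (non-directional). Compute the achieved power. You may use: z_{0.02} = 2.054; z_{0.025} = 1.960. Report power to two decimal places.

power ≈ 0.59

For two equal groups, power = Φ(d·√(n/2) − z_{α/2}).
d·√(n/2) = 0.98 × √(10/2) = 0.98 × 2.236 = 2.191.
z_β = 2.191 − 1.960 = 0.231.
Power = Φ(0.231) = 0.591.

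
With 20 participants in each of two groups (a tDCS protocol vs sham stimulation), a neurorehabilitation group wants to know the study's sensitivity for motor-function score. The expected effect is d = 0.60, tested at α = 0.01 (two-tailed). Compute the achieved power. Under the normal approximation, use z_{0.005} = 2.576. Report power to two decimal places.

power ≈ 0.25

For two equal groups, power = Φ(d·√(n/2) − z_{α/2}).
d·√(n/2) = 0.60 × √(20/2) = 0.60 × 3.162 = 1.897.
z_β = 1.897 − 2.576 = -0.679.
Power = Φ(-0.679) = 0.249.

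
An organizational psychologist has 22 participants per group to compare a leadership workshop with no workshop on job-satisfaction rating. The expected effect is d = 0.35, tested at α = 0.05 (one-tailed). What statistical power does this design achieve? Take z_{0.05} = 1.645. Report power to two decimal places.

For two equal groups, power = Φ(d·√(n/2) − z_{α}).
d·√(n/2) = 0.35 × √(22/2) = 0.35 × 3.317 = 1.161.
z_β = 1.161 − 1.645 = -0.484.
Power = Φ(-0.484) = 0.314.

power ≈ 0.31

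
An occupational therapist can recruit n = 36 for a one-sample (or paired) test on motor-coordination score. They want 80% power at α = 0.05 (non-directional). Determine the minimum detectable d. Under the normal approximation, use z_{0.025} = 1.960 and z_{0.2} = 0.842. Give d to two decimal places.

For a single sample (or paired design) of n = 36: d_min = (z_{α/2} + z_β)/√n.
z-sum = 1.960 + 0.842 = 2.802.
d_min = 2.802 / √36 = 2.802 / 6.000 = 0.467.

d_min ≈ 0.47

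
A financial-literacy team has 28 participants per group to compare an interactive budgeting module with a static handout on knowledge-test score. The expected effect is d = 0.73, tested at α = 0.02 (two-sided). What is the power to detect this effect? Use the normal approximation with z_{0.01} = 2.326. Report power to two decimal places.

power ≈ 0.66

For two equal groups, power = Φ(d·√(n/2) − z_{α/2}).
d·√(n/2) = 0.73 × √(28/2) = 0.73 × 3.742 = 2.731.
z_β = 2.731 − 2.326 = 0.405.
Power = Φ(0.405) = 0.657.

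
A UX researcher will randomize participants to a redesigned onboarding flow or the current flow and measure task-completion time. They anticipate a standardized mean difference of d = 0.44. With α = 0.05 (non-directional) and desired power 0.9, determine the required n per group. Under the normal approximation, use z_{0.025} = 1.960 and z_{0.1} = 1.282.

For two independent groups with equal n: n = 2·((z_{α/2} + z_β) / d)².
z_{α/2} + z_β = 1.960 + 1.282 = 3.242.
n = 2 × (3.242 / 0.44)² = 2 × 7.368² = 2 × 54.29 = 108.6.
Round up to the next whole participant.

n = 109 per group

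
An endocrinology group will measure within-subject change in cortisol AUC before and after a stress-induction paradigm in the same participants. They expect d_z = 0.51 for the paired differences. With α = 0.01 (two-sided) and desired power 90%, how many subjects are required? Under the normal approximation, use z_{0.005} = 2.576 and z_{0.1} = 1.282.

n = 58 pairs

For a paired (one-sample on differences) test: n = ((z_{α/2} + z_β) / d)².
z_{α/2} + z_β = 2.576 + 1.282 = 3.858.
n = (3.858 / 0.51)² = 7.565² = 57.22.
Round up.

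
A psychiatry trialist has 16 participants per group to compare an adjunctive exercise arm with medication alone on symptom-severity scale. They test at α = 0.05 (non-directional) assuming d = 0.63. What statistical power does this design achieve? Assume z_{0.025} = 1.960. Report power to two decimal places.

For two equal groups, power = Φ(d·√(n/2) − z_{α/2}).
d·√(n/2) = 0.63 × √(16/2) = 0.63 × 2.828 = 1.782.
z_β = 1.782 − 1.960 = -0.178.
Power = Φ(-0.178) = 0.429.

power ≈ 0.43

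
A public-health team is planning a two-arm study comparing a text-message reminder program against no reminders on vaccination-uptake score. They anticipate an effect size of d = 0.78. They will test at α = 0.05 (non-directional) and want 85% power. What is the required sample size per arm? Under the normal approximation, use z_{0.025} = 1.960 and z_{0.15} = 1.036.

For two independent groups with equal n: n = 2·((z_{α/2} + z_β) / d)².
z_{α/2} + z_β = 1.960 + 1.036 = 2.996.
n = 2 × (2.996 / 0.78)² = 2 × 3.841² = 2 × 14.75 = 29.5.
Round up to the next whole participant.

n = 30 per group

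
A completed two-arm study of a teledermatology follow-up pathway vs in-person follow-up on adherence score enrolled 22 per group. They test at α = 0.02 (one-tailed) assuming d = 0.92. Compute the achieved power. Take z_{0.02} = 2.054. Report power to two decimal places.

For two equal groups, power = Φ(d·√(n/2) − z_{α}).
d·√(n/2) = 0.92 × √(22/2) = 0.92 × 3.317 = 3.051.
z_β = 3.051 − 2.054 = 0.997.
Power = Φ(0.997) = 0.841.

power ≈ 0.84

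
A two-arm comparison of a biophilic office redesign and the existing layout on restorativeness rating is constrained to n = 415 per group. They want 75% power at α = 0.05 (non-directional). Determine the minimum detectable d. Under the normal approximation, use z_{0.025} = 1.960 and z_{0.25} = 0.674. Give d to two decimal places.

For two independent groups of n = 415 each: d_min = (z_{α/2} + z_β)·√(2/n).
z-sum = 1.960 + 0.674 = 2.634.
d_min = 2.634 × √(2/415) = 2.634 × 0.0694 = 0.183.

d_min ≈ 0.18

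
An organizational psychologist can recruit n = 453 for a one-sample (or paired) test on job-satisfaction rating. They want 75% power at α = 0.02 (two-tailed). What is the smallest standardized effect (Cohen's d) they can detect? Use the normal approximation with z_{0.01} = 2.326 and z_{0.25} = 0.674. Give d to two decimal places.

d_min ≈ 0.14

For a single sample (or paired design) of n = 453: d_min = (z_{α/2} + z_β)/√n.
z-sum = 2.326 + 0.674 = 3.000.
d_min = 3.000 / √453 = 3.000 / 21.284 = 0.141.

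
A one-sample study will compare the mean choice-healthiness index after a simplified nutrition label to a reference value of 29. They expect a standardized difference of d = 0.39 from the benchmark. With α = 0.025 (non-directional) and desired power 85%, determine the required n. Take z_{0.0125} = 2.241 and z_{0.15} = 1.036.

n = 71

For a one-sample test: n = ((z_{α/2} + z_β) / d)².
z_{α/2} + z_β = 2.241 + 1.036 = 3.277.
n = (3.277 / 0.39)² = 8.403² = 70.60.
Round up.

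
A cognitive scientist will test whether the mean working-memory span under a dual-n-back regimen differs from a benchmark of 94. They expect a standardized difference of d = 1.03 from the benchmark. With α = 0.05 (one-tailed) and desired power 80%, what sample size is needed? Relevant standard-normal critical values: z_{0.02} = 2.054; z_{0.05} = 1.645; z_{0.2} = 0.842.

For a one-sample test: n = ((z_{α} + z_β) / d)².
z_{α} + z_β = 1.645 + 0.842 = 2.487.
n = (2.487 / 1.03)² = 2.415² = 5.83.
Round up.

n = 6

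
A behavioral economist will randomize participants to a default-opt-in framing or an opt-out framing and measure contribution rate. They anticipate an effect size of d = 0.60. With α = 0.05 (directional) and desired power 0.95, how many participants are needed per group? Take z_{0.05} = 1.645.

n = 61 per group

For two independent groups with equal n: n = 2·((z_{α} + z_β) / d)².
z_{α} + z_β = 1.645 + 1.645 = 3.290.
n = 2 × (3.290 / 0.60)² = 2 × 5.483² = 2 × 30.07 = 60.1.
Round up to the next whole participant.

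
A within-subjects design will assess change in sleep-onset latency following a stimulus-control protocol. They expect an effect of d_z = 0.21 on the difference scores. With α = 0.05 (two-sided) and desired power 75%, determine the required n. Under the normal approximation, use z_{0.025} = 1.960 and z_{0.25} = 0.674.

n = 158 pairs

For a paired (one-sample on differences) test: n = ((z_{α/2} + z_β) / d)².
z_{α/2} + z_β = 1.960 + 0.674 = 2.634.
n = (2.634 / 0.21)² = 12.543² = 157.32.
Round up.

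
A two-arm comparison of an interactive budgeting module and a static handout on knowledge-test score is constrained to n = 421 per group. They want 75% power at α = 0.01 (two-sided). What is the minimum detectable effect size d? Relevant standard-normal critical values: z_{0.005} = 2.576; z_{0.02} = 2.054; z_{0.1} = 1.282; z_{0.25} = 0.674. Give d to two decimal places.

For two independent groups of n = 421 each: d_min = (z_{α/2} + z_β)·√(2/n).
z-sum = 2.576 + 0.674 = 3.250.
d_min = 3.250 × √(2/421) = 3.250 × 0.0689 = 0.224.

d_min ≈ 0.22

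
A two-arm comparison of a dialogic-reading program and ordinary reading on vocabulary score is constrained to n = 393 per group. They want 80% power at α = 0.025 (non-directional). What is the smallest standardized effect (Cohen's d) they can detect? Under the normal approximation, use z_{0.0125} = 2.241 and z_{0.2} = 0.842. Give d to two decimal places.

d_min ≈ 0.22

For two independent groups of n = 393 each: d_min = (z_{α/2} + z_β)·√(2/n).
z-sum = 2.241 + 0.842 = 3.083.
d_min = 3.083 × √(2/393) = 3.083 × 0.0713 = 0.220.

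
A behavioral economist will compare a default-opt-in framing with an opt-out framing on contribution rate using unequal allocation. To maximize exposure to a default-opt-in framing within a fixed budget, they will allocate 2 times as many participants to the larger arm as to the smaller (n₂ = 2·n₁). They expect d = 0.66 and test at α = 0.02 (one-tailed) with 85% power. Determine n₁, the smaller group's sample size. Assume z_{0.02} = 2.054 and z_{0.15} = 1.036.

n₁ = 33

With allocation ratio k = n₂/n₁ = 2, Var(x̄₁−x̄₂) = σ²(1/n₁ + 1/(k·n₁)) = σ²·(k+1)/(k·n₁).
So n₁ = (1 + 1/k)·((z_{α} + z_β)/d)² = 1.500 × (3.090/0.66)².
n₁ = 1.500 × 21.92 = 32.9.
Round up: n₁ = 33, giving n₂ = 2 × 33 = 66.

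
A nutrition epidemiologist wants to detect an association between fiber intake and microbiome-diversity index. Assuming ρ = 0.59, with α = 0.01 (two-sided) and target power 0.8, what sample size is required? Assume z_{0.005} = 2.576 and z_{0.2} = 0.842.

n = 29

Fisher's z: C = ½·ln((1+r)/(1−r)) = ½·ln(3.8780) = 0.6777.
n = ((z_{α/2} + z_β)/C)² + 3.
(2.576 + 0.842) / 0.6777 = 3.418 / 0.6777 = 5.044.
n = 5.044² + 3 = 25.44 + 3 = 28.4.
Round up.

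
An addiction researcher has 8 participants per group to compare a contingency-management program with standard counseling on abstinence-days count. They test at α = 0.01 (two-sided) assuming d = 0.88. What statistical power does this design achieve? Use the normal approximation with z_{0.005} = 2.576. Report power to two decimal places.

power ≈ 0.21

For two equal groups, power = Φ(d·√(n/2) − z_{α/2}).
d·√(n/2) = 0.88 × √(8/2) = 0.88 × 2.000 = 1.760.
z_β = 1.760 − 2.576 = -0.816.
Power = Φ(-0.816) = 0.207.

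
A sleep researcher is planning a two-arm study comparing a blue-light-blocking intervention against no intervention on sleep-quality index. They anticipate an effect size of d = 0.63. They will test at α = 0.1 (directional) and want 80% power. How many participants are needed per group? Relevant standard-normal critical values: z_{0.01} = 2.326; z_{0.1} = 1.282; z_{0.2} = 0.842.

n = 23 per group

For two independent groups with equal n: n = 2·((z_{α} + z_β) / d)².
z_{α} + z_β = 1.282 + 0.842 = 2.124.
n = 2 × (2.124 / 0.63)² = 2 × 3.371² = 2 × 11.37 = 22.7.
Round up to the next whole participant.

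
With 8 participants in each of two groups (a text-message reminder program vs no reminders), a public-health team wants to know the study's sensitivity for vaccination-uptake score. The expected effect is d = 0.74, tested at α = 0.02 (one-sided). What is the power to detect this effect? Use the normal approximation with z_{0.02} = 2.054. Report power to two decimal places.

power ≈ 0.28

For two equal groups, power = Φ(d·√(n/2) − z_{α}).
d·√(n/2) = 0.74 × √(8/2) = 0.74 × 2.000 = 1.480.
z_β = 1.480 − 2.054 = -0.574.
Power = Φ(-0.574) = 0.283.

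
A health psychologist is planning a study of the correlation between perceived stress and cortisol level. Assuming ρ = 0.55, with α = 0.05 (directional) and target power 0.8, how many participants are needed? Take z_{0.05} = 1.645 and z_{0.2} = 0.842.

n = 20

Fisher's z: C = ½·ln((1+r)/(1−r)) = ½·ln(3.4444) = 0.6184.
n = ((z_{α} + z_β)/C)² + 3.
(1.645 + 0.842) / 0.6184 = 2.487 / 0.6184 = 4.022.
n = 4.022² + 3 = 16.17 + 3 = 19.2.
Round up.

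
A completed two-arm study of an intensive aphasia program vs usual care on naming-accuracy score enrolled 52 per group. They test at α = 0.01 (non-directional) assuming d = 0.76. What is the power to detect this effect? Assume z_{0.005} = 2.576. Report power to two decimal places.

For two equal groups, power = Φ(d·√(n/2) − z_{α/2}).
d·√(n/2) = 0.76 × √(52/2) = 0.76 × 5.099 = 3.875.
z_β = 3.875 − 2.576 = 1.299.
Power = Φ(1.299) = 0.903.

power ≈ 0.90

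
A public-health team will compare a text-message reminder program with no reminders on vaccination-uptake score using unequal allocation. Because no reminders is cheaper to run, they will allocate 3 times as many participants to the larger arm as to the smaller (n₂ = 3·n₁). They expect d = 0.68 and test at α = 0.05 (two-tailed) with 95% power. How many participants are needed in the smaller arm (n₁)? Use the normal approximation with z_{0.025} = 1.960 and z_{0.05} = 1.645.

n₁ = 38

With allocation ratio k = n₂/n₁ = 3, Var(x̄₁−x̄₂) = σ²(1/n₁ + 1/(k·n₁)) = σ²·(k+1)/(k·n₁).
So n₁ = (1 + 1/k)·((z_{α/2} + z_β)/d)² = 1.333 × (3.605/0.68)².
n₁ = 1.333 × 28.11 = 37.5.
Round up: n₁ = 38, giving n₂ = 3 × 38 = 114.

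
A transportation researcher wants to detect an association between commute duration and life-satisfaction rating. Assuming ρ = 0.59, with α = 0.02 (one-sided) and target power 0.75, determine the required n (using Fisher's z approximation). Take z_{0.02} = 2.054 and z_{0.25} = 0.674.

n = 20

Fisher's z: C = ½·ln((1+r)/(1−r)) = ½·ln(3.8780) = 0.6777.
n = ((z_{α} + z_β)/C)² + 3.
(2.054 + 0.674) / 0.6777 = 2.728 / 0.6777 = 4.025.
n = 4.025² + 3 = 16.20 + 3 = 19.2.
Round up.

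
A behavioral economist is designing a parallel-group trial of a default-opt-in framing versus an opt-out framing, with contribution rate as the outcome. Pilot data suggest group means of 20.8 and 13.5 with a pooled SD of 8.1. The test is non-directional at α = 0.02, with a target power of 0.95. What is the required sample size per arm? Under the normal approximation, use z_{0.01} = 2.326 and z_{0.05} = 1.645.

n = 39 per group

Cohen's d = |M₁ − M₂| / SD_pooled = |20.8 − 13.5| / 8.1 = 7.3 / 8.1 = 0.901.
For two independent groups with equal n: n = 2·((z_{α/2} + z_β) / d)².
z_{α/2} + z_β = 2.326 + 1.645 = 3.971.
n = 2 × (3.971 / 0.901)² = 2 × 4.407² = 2 × 19.42 = 38.8.
Round up to the next whole participant.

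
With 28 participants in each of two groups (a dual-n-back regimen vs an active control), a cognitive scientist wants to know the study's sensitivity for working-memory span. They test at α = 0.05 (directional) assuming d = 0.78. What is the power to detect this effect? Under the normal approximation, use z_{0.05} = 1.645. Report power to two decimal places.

For two equal groups, power = Φ(d·√(n/2) − z_{α}).
d·√(n/2) = 0.78 × √(28/2) = 0.78 × 3.742 = 2.918.
z_β = 2.918 − 1.645 = 1.273.
Power = Φ(1.273) = 0.899.

power ≈ 0.90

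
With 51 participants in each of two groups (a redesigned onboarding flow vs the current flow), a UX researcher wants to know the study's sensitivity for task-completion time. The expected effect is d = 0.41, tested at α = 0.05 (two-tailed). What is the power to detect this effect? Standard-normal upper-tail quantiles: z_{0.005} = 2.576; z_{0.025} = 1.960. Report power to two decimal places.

power ≈ 0.54

For two equal groups, power = Φ(d·√(n/2) − z_{α/2}).
d·√(n/2) = 0.41 × √(51/2) = 0.41 × 5.050 = 2.070.
z_β = 2.070 − 1.960 = 0.110.
Power = Φ(0.110) = 0.544.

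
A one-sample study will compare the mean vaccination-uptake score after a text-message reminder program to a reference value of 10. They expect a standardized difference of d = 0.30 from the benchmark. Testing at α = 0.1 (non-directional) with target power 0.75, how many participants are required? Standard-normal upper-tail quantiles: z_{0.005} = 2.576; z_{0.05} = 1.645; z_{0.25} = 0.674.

n = 60

For a one-sample test: n = ((z_{α/2} + z_β) / d)².
z_{α/2} + z_β = 1.645 + 0.674 = 2.319.
n = (2.319 / 0.30)² = 7.730² = 59.75.
Round up.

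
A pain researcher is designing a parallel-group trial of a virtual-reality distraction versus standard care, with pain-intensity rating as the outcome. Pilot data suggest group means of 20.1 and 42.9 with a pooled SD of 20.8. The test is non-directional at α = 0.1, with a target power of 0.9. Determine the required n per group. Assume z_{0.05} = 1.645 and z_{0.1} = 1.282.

Cohen's d = |M₁ − M₂| / SD_pooled = |20.1 − 42.9| / 20.8 = 22.8 / 20.8 = 1.096.
For two independent groups with equal n: n = 2·((z_{α/2} + z_β) / d)².
z_{α/2} + z_β = 1.645 + 1.282 = 2.927.
n = 2 × (2.927 / 1.096)² = 2 × 2.671² = 2 × 7.13 = 14.3.
Round up to the next whole participant.

n = 15 per group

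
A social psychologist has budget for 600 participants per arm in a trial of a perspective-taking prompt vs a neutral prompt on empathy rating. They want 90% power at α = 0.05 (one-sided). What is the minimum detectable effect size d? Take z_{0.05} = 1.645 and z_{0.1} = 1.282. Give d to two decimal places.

For two independent groups of n = 600 each: d_min = (z_{α} + z_β)·√(2/n).
z-sum = 1.645 + 1.282 = 2.927.
d_min = 2.927 × √(2/600) = 2.927 × 0.0577 = 0.169.

d_min ≈ 0.17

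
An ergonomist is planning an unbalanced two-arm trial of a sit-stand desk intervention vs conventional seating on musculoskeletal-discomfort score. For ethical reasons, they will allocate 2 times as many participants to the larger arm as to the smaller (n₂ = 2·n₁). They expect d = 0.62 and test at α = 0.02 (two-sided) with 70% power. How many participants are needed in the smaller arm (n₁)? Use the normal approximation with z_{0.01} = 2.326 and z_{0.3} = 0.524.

With allocation ratio k = n₂/n₁ = 2, Var(x̄₁−x̄₂) = σ²(1/n₁ + 1/(k·n₁)) = σ²·(k+1)/(k·n₁).
So n₁ = (1 + 1/k)·((z_{α/2} + z_β)/d)² = 1.500 × (2.850/0.62)².
n₁ = 1.500 × 21.13 = 31.7.
Round up: n₁ = 32, giving n₂ = 2 × 32 = 64.

n₁ = 32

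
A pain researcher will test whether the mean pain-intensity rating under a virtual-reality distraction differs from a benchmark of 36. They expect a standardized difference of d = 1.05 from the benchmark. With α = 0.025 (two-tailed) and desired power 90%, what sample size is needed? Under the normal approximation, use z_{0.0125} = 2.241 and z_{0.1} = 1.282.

n = 12

For a one-sample test: n = ((z_{α/2} + z_β) / d)².
z_{α/2} + z_β = 2.241 + 1.282 = 3.523.
n = (3.523 / 1.05)² = 3.355² = 11.26.
Round up.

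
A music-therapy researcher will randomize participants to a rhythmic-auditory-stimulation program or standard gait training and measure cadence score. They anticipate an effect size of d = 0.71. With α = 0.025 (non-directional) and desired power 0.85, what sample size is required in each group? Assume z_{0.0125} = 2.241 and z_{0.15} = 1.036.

For two independent groups with equal n: n = 2·((z_{α/2} + z_β) / d)².
z_{α/2} + z_β = 2.241 + 1.036 = 3.277.
n = 2 × (3.277 / 0.71)² = 2 × 4.615² = 2 × 21.30 = 42.6.
Round up to the next whole participant.

n = 43 per group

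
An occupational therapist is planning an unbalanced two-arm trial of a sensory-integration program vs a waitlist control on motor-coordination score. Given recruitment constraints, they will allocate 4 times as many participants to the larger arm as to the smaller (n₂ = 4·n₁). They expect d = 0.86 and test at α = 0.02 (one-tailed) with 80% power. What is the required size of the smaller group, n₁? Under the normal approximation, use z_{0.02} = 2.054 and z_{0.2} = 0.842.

n₁ = 15

With allocation ratio k = n₂/n₁ = 4, Var(x̄₁−x̄₂) = σ²(1/n₁ + 1/(k·n₁)) = σ²·(k+1)/(k·n₁).
So n₁ = (1 + 1/k)·((z_{α} + z_β)/d)² = 1.250 × (2.896/0.86)².
n₁ = 1.250 × 11.34 = 14.2.
Round up: n₁ = 15, giving n₂ = 4 × 15 = 60.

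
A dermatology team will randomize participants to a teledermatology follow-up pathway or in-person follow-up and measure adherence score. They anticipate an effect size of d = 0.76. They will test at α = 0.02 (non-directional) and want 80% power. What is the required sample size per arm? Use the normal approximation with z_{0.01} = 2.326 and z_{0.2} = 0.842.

n = 35 per group

For two independent groups with equal n: n = 2·((z_{α/2} + z_β) / d)².
z_{α/2} + z_β = 2.326 + 0.842 = 3.168.
n = 2 × (3.168 / 0.76)² = 2 × 4.168² = 2 × 17.38 = 34.8.
Round up to the next whole participant.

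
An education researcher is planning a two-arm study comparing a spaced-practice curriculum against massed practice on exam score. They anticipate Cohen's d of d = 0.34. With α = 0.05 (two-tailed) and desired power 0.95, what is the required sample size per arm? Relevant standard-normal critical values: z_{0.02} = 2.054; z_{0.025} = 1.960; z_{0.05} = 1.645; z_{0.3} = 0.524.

n = 225 per group

For two independent groups with equal n: n = 2·((z_{α/2} + z_β) / d)².
z_{α/2} + z_β = 1.960 + 1.645 = 3.605.
n = 2 × (3.605 / 0.34)² = 2 × 10.603² = 2 × 112.42 = 224.8.
Round up to the next whole participant.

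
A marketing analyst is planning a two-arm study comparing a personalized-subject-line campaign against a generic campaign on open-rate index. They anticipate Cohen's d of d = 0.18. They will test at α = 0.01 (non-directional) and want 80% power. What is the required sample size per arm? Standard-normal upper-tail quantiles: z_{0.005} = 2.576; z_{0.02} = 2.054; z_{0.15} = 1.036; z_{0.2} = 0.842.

n = 722 per group

For two independent groups with equal n: n = 2·((z_{α/2} + z_β) / d)².
z_{α/2} + z_β = 2.576 + 0.842 = 3.418.
n = 2 × (3.418 / 0.18)² = 2 × 18.989² = 2 × 360.58 = 721.2.
Round up to the next whole participant.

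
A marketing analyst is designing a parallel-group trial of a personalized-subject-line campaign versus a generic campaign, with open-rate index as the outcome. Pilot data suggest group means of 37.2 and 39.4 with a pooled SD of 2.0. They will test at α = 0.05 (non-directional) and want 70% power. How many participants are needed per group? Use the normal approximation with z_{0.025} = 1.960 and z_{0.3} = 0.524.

n = 11 per group

Cohen's d = |M₁ − M₂| / SD_pooled = |37.2 − 39.4| / 2.0 = 2.2 / 2.0 = 1.100.
For two independent groups with equal n: n = 2·((z_{α/2} + z_β) / d)².
z_{α/2} + z_β = 1.960 + 0.524 = 2.484.
n = 2 × (2.484 / 1.100)² = 2 × 2.258² = 2 × 5.10 = 10.2.
Round up to the next whole participant.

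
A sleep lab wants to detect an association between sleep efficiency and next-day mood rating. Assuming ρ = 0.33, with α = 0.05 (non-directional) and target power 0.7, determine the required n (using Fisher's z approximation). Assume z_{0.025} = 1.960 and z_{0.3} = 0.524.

n = 56

Fisher's z: C = ½·ln((1+r)/(1−r)) = ½·ln(1.9851) = 0.3428.
n = ((z_{α/2} + z_β)/C)² + 3.
(1.960 + 0.524) / 0.3428 = 2.484 / 0.3428 = 7.246.
n = 7.246² + 3 = 52.51 + 3 = 55.5.
Round up.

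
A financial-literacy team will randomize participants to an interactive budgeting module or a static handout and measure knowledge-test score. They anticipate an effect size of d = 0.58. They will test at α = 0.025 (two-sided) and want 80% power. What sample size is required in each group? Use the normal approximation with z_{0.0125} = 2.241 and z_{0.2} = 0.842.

n = 57 per group

For two independent groups with equal n: n = 2·((z_{α/2} + z_β) / d)².
z_{α/2} + z_β = 2.241 + 0.842 = 3.083.
n = 2 × (3.083 / 0.58)² = 2 × 5.316² = 2 × 28.25 = 56.5.
Round up to the next whole participant.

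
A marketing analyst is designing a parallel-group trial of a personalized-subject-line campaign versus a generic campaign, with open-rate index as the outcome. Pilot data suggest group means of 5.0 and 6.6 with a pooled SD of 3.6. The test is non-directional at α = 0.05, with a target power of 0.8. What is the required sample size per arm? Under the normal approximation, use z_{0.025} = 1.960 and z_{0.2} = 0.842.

Cohen's d = |M₁ − M₂| / SD_pooled = |5.0 − 6.6| / 3.6 = 1.6 / 3.6 = 0.444.
For two independent groups with equal n: n = 2·((z_{α/2} + z_β) / d)².
z_{α/2} + z_β = 1.960 + 0.842 = 2.802.
n = 2 × (2.802 / 0.444)² = 2 × 6.311² = 2 × 39.83 = 79.7.
Round up to the next whole participant.

n = 80 per group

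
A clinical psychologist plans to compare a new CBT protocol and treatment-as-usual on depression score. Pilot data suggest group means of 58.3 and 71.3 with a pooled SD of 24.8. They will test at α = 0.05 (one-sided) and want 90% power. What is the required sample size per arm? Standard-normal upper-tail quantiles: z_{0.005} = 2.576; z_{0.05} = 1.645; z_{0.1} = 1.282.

n = 63 per group

Cohen's d = |M₁ − M₂| / SD_pooled = |58.3 − 71.3| / 24.8 = 13.0 / 24.8 = 0.524.
For two independent groups with equal n: n = 2·((z_{α} + z_β) / d)².
z_{α} + z_β = 1.645 + 1.282 = 2.927.
n = 2 × (2.927 / 0.524)² = 2 × 5.586² = 2 × 31.20 = 62.4.
Round up to the next whole participant.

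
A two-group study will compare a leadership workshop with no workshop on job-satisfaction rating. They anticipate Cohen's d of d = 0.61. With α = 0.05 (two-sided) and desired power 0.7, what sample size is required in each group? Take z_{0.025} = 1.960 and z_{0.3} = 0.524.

For two independent groups with equal n: n = 2·((z_{α/2} + z_β) / d)².
z_{α/2} + z_β = 1.960 + 0.524 = 2.484.
n = 2 × (2.484 / 0.61)² = 2 × 4.072² = 2 × 16.58 = 33.2.
Round up to the next whole participant.

n = 34 per group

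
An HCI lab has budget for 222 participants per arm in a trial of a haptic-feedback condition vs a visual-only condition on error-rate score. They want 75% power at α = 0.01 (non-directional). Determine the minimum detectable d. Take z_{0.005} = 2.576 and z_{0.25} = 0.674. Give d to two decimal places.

For two independent groups of n = 222 each: d_min = (z_{α/2} + z_β)·√(2/n).
z-sum = 2.576 + 0.674 = 3.250.
d_min = 3.250 × √(2/222) = 3.250 × 0.0949 = 0.308.

d_min ≈ 0.31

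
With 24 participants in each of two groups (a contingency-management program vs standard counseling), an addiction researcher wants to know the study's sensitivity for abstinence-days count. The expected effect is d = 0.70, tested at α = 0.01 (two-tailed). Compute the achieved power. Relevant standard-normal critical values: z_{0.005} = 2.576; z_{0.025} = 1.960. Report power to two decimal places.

For two equal groups, power = Φ(d·√(n/2) − z_{α/2}).
d·√(n/2) = 0.70 × √(24/2) = 0.70 × 3.464 = 2.425.
z_β = 2.425 − 2.576 = -0.151.
Power = Φ(-0.151) = 0.440.

power ≈ 0.44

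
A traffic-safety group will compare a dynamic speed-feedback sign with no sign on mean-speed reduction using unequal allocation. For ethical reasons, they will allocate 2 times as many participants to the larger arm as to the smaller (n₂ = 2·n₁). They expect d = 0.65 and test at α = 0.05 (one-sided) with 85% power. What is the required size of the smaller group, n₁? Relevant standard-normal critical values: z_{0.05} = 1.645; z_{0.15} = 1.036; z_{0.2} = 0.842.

With allocation ratio k = n₂/n₁ = 2, Var(x̄₁−x̄₂) = σ²(1/n₁ + 1/(k·n₁)) = σ²·(k+1)/(k·n₁).
So n₁ = (1 + 1/k)·((z_{α} + z_β)/d)² = 1.500 × (2.681/0.65)².
n₁ = 1.500 × 17.01 = 25.5.
Round up: n₁ = 26, giving n₂ = 2 × 26 = 52.

n₁ = 26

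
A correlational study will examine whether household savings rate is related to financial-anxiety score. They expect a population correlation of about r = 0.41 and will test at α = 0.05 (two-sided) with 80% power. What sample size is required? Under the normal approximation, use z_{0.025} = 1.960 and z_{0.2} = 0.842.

Fisher's z: C = ½·ln((1+r)/(1−r)) = ½·ln(2.3898) = 0.4356.
n = ((z_{α/2} + z_β)/C)² + 3.
(1.960 + 0.842) / 0.4356 = 2.802 / 0.4356 = 6.433.
n = 6.433² + 3 = 41.38 + 3 = 44.4.
Round up.

n = 45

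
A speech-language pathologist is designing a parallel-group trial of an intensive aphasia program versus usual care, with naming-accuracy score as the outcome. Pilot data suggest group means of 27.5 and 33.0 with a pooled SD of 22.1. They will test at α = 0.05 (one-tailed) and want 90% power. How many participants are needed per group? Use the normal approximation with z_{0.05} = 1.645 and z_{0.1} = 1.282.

n = 277 per group

Cohen's d = |M₁ − M₂| / SD_pooled = |27.5 − 33.0| / 22.1 = 5.5 / 22.1 = 0.249.
For two independent groups with equal n: n = 2·((z_{α} + z_β) / d)².
z_{α} + z_β = 1.645 + 1.282 = 2.927.
n = 2 × (2.927 / 0.249)² = 2 × 11.755² = 2 × 138.18 = 276.4.
Round up to the next whole participant.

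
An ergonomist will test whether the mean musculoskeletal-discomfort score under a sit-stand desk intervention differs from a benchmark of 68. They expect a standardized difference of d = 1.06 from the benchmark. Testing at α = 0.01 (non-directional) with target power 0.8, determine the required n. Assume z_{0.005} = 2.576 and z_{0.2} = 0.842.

n = 11

For a one-sample test: n = ((z_{α/2} + z_β) / d)².
z_{α/2} + z_β = 2.576 + 0.842 = 3.418.
n = (3.418 / 1.06)² = 3.225² = 10.40.
Round up.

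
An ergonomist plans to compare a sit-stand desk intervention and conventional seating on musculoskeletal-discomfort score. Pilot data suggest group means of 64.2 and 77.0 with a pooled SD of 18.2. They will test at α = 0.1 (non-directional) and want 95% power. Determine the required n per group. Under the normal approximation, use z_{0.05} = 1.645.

Cohen's d = |M₁ − M₂| / SD_pooled = |64.2 − 77.0| / 18.2 = 12.8 / 18.2 = 0.703.
For two independent groups with equal n: n = 2·((z_{α/2} + z_β) / d)².
z_{α/2} + z_β = 1.645 + 1.645 = 3.290.
n = 2 × (3.290 / 0.703)² = 2 × 4.680² = 2 × 21.90 = 43.8.
Round up to the next whole participant.

n = 44 per group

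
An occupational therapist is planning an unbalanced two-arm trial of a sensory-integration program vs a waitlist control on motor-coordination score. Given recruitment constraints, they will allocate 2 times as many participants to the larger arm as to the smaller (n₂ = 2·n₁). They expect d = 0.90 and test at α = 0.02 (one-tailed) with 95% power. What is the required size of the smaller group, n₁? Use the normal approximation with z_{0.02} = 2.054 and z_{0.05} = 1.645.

n₁ = 26

With allocation ratio k = n₂/n₁ = 2, Var(x̄₁−x̄₂) = σ²(1/n₁ + 1/(k·n₁)) = σ²·(k+1)/(k·n₁).
So n₁ = (1 + 1/k)·((z_{α} + z_β)/d)² = 1.500 × (3.699/0.90)².
n₁ = 1.500 × 16.89 = 25.3.
Round up: n₁ = 26, giving n₂ = 2 × 26 = 52.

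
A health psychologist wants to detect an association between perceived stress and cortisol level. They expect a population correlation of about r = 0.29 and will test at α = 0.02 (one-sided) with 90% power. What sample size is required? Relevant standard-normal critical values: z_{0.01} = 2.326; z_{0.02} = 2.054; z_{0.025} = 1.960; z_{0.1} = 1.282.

Fisher's z: C = ½·ln((1+r)/(1−r)) = ½·ln(1.8169) = 0.2986.
n = ((z_{α} + z_β)/C)² + 3.
(2.054 + 1.282) / 0.2986 = 3.336 / 0.2986 = 11.172.
n = 11.172² + 3 = 124.82 + 3 = 127.8.
Round up.

n = 128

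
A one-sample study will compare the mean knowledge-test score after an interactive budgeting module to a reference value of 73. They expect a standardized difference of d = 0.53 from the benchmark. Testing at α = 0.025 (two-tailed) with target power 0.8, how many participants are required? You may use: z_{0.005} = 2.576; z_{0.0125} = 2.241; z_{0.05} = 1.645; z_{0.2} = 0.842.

For a one-sample test: n = ((z_{α/2} + z_β) / d)².
z_{α/2} + z_β = 2.241 + 0.842 = 3.083.
n = (3.083 / 0.53)² = 5.817² = 33.84.
Round up.

n = 34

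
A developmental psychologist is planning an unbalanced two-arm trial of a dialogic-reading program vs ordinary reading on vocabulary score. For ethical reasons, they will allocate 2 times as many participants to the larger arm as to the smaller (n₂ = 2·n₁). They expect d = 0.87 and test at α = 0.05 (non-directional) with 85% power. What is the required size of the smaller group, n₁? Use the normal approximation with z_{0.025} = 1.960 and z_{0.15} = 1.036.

n₁ = 18

With allocation ratio k = n₂/n₁ = 2, Var(x̄₁−x̄₂) = σ²(1/n₁ + 1/(k·n₁)) = σ²·(k+1)/(k·n₁).
So n₁ = (1 + 1/k)·((z_{α/2} + z_β)/d)² = 1.500 × (2.996/0.87)².
n₁ = 1.500 × 11.86 = 17.8.
Round up: n₁ = 18, giving n₂ = 2 × 18 = 36.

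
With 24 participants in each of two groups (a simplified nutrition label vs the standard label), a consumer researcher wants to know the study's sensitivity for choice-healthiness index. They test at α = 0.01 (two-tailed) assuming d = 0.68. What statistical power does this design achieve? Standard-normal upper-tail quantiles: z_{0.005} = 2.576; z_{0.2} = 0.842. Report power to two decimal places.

For two equal groups, power = Φ(d·√(n/2) − z_{α/2}).
d·√(n/2) = 0.68 × √(24/2) = 0.68 × 3.464 = 2.356.
z_β = 2.356 − 2.576 = -0.220.
Power = Φ(-0.220) = 0.413.

power ≈ 0.41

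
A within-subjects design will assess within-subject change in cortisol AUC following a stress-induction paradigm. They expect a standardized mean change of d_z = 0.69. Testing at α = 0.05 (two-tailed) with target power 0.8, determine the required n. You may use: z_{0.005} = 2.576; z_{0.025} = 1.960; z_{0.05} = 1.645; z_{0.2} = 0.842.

n = 17 pairs

For a paired (one-sample on differences) test: n = ((z_{α/2} + z_β) / d)².
z_{α/2} + z_β = 1.960 + 0.842 = 2.802.
n = (2.802 / 0.69)² = 4.061² = 16.49.
Round up.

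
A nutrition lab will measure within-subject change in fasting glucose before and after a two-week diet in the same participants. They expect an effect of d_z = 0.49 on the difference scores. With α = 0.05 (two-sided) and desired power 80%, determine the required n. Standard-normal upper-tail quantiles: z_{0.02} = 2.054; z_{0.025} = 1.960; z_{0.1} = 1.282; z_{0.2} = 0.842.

n = 33 pairs

For a paired (one-sample on differences) test: n = ((z_{α/2} + z_β) / d)².
z_{α/2} + z_β = 1.960 + 0.842 = 2.802.
n = (2.802 / 0.49)² = 5.718² = 32.70.
Round up.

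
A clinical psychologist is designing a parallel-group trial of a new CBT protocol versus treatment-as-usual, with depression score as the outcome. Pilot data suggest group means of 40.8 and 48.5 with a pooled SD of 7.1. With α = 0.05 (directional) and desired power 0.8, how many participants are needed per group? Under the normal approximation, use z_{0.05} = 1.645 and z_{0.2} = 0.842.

n = 11 per group

Cohen's d = |M₁ − M₂| / SD_pooled = |40.8 − 48.5| / 7.1 = 7.7 / 7.1 = 1.085.
For two independent groups with equal n: n = 2·((z_{α} + z_β) / d)².
z_{α} + z_β = 1.645 + 0.842 = 2.487.
n = 2 × (2.487 / 1.085)² = 2 × 2.292² = 2 × 5.25 = 10.5.
Round up to the next whole participant.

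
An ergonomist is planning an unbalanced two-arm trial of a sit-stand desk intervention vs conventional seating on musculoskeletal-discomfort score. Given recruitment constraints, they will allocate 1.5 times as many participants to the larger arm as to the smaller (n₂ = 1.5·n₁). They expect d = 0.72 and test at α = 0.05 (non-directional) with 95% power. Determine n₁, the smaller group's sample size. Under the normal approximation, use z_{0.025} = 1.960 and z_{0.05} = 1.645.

n₁ = 42

With allocation ratio k = n₂/n₁ = 1.5, Var(x̄₁−x̄₂) = σ²(1/n₁ + 1/(k·n₁)) = σ²·(k+1)/(k·n₁).
So n₁ = (1 + 1/k)·((z_{α/2} + z_β)/d)² = 1.667 × (3.605/0.72)².
n₁ = 1.667 × 25.07 = 41.8.
Round up: n₁ = 42, giving n₂ = 1.5 × 42 = 63.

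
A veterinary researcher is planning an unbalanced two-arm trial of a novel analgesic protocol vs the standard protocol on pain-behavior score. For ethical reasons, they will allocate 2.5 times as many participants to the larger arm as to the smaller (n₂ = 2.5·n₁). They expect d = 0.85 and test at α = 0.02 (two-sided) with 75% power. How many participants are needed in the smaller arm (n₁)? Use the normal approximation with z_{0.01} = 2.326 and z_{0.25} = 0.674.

n₁ = 18

With allocation ratio k = n₂/n₁ = 2.5, Var(x̄₁−x̄₂) = σ²(1/n₁ + 1/(k·n₁)) = σ²·(k+1)/(k·n₁).
So n₁ = (1 + 1/k)·((z_{α/2} + z_β)/d)² = 1.400 × (3.000/0.85)².
n₁ = 1.400 × 12.46 = 17.4.
Round up: n₁ = 18, giving n₂ = 2.5 × 18 = 45.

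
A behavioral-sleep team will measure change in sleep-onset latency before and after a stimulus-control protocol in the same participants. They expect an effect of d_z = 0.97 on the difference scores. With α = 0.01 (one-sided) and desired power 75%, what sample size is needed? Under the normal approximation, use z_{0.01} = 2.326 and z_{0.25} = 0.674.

For a paired (one-sample on differences) test: n = ((z_{α} + z_β) / d)².
z_{α} + z_β = 2.326 + 0.674 = 3.000.
n = (3.000 / 0.97)² = 3.093² = 9.57.
Round up.

n = 10 pairs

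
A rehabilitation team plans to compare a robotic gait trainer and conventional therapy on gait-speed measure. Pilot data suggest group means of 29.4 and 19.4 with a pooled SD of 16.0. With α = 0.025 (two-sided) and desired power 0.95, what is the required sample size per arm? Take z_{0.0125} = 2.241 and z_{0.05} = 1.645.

Cohen's d = |M₁ − M₂| / SD_pooled = |29.4 − 19.4| / 16.0 = 10.0 / 16.0 = 0.625.
For two independent groups with equal n: n = 2·((z_{α/2} + z_β) / d)².
z_{α/2} + z_β = 2.241 + 1.645 = 3.886.
n = 2 × (3.886 / 0.625)² = 2 × 6.218² = 2 × 38.66 = 77.3.
Round up to the next whole participant.

n = 78 per group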